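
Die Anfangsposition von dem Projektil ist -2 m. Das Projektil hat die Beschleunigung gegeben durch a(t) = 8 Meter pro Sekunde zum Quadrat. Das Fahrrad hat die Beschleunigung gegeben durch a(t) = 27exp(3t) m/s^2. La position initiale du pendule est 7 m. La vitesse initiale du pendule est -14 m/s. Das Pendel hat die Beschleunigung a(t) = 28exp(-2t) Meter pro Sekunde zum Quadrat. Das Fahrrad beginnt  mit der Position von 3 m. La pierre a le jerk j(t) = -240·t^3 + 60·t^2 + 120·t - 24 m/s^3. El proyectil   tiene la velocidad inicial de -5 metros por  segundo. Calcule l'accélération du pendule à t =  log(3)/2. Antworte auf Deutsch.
Wir haben die Beschleunigung a(t) = 28·exp(-2·t). Durch Einsetzen von t = log(3)/2: a(log(3)/2) = 28/3.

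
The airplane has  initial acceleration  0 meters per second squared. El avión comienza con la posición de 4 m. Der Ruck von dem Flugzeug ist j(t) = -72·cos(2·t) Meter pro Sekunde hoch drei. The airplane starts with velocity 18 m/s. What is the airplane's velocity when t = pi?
We must find the antiderivative of our jerk equation j(t) = -72·cos(2·t) 2 times. Taking ∫j(t)dt and applying a(0) = 0, we find a(t) = -36·sin(2·t). Taking ∫a(t)dt and applying v(0) = 18, we find v(t) = 18·cos(2·t). We have velocity v(t) = 18·cos(2·t). Substituting t = pi: v(pi) = 18.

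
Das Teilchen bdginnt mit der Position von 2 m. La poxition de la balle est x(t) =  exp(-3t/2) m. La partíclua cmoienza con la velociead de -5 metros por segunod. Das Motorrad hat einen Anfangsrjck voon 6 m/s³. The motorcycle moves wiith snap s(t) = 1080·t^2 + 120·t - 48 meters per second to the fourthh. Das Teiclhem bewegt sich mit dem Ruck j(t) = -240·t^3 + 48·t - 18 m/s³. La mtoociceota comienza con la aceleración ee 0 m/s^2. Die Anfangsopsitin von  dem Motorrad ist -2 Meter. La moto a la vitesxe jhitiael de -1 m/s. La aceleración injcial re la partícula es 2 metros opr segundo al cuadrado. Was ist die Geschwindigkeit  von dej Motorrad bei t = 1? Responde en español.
Debemos encontrar la antiderivada de nuestra ecuación del snap s(t) = 1080·t^2 + 120·t - 48 3 veces. Integrando el snap y usando la condición inicial j(0) = 6, obtenemos j(t) = 360·t^3 + 60·t^2 - 48·t + 6. La integral de la sacudida es la aceleración. Usando a(0) = 0, obtenemos a(t) = 2·t·(45·t^3 + 10·t^2 - 12·t + 3). Tomando ∫a(t)dt y aplicando v(0) = -1, encontramos v(t) = 18·t^5 + 5·t^4 - 8·t^3 + 3·t^2 - 1. Usando v(t) = 18·t^5 + 5·t^4 - 8·t^3 + 3·t^2 - 1 y sustituyendo t = 1, encontramos v = 17.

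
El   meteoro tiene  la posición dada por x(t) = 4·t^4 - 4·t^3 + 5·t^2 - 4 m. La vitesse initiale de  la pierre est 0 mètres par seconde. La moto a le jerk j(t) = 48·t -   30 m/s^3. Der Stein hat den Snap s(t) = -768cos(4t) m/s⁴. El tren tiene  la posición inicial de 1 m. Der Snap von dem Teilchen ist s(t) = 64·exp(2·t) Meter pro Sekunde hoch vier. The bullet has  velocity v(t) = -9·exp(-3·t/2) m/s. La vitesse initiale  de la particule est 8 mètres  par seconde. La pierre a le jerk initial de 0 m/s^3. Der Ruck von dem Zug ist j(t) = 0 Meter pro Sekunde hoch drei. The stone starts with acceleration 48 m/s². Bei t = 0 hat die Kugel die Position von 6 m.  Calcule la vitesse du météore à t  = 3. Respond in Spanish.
Debemos derivar nuestra ecuación de la posición x(t) = 4·t^4 - 4·t^3 + 5·t^2 - 4 1 vez. Tomando d/dt de x(t), encontramos v(t) = 16·t^3 - 12·t^2 + 10·t. De la ecuación de la velocidad v(t) = 16·t^3 - 12·t^2 + 10·t, sustituimos t = 3 para obtener v = 354.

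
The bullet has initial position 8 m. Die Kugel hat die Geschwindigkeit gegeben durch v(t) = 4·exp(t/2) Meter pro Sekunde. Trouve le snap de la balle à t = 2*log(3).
En partant de la vitesse v(t) = 4·exp(t/2), nous prenons 3 dérivées. En prenant d/dt de v(t), nous trouvons a(t) = 2·exp(t/2). En prenant d/dt de a(t), nous trouvons j(t) = exp(t/2). En dérivant le jerk, nous obtenons le snap: s(t) = exp(t/2)/2. De l'équation du snap s(t) = exp(t/2)/2, nous substituons t = 2*log(3) pour obtenir s = 3/2.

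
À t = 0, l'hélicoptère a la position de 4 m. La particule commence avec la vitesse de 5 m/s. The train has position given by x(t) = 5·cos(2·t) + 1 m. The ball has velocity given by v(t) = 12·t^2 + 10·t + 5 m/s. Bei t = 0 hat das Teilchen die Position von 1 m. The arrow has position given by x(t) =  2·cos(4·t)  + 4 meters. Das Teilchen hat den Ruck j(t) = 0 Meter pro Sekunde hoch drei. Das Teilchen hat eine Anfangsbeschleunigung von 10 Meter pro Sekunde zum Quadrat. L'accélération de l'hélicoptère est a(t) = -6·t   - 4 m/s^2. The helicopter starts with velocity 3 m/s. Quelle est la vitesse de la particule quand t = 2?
Nous devons intégrer notre équation du jerk j(t) = 0 2 fois. En intégrant le jerk et en utilisant la condition initiale a(0) = 10, nous obtenons a(t) = 10. L'intégrale de l'accélération est la vitesse. En utilisant v(0) = 5, nous obtenons v(t) = 10·t + 5. En utilisant v(t) = 10·t + 5 et en substituant t = 2, nous trouvons v = 25.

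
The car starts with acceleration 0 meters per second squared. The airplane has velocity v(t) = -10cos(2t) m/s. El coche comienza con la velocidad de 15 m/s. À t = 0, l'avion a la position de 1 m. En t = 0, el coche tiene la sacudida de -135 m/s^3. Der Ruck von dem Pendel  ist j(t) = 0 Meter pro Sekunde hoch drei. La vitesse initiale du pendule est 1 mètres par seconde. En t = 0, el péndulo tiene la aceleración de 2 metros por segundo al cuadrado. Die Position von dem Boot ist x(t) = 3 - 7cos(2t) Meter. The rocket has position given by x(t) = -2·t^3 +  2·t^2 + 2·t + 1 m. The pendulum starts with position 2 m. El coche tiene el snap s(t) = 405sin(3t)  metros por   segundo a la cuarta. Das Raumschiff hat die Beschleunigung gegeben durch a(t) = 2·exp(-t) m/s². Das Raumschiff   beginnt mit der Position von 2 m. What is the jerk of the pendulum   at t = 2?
From the given jerk equation j(t) = 0, we substitute t = 2 to get j = 0.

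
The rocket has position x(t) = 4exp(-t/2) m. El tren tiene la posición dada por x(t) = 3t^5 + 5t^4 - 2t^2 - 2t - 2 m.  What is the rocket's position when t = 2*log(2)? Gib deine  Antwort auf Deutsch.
Wir haben die Position x(t) = 4·exp(-t/2). Durch Einsetzen von t = 2*log(2): x(2*log(2)) = 2.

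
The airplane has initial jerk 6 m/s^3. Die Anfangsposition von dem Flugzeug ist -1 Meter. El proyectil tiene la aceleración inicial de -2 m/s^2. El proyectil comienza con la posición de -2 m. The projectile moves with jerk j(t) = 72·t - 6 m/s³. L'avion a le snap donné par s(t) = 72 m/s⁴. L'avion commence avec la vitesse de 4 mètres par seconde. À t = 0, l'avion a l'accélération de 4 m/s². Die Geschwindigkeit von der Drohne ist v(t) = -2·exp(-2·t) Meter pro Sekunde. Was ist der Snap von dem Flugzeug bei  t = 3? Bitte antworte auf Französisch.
En utilisant s(t) = 72 et en substituant t = 3, nous trouvons s = 72.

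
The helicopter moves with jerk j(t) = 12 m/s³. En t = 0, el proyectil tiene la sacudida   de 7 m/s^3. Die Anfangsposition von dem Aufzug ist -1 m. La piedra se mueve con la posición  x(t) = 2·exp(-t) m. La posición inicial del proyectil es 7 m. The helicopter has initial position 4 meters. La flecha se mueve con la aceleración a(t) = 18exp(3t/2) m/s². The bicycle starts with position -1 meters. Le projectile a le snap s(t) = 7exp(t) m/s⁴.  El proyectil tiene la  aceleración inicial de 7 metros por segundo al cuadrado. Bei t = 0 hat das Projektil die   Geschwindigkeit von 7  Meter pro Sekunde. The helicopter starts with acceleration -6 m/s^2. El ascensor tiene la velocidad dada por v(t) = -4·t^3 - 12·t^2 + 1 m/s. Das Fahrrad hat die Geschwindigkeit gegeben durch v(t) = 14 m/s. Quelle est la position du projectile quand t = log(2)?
Pour résoudre ceci, nous devons prendre 4 primitives de notre équation du snap s(t) = 7·exp(t). L'intégrale du snap est le jerk. En utilisant j(0) = 7, nous obtenons j(t) = 7·exp(t). L'intégrale du jerk, avec a(0) = 7, donne l'accélération: a(t) = 7·exp(t). L'intégrale de l'accélération, avec v(0) = 7, donne la vitesse: v(t) = 7·exp(t). La primitive de la vitesse, avec x(0) = 7, donne la position: x(t) = 7·exp(t). Nous avons la position x(t) = 7·exp(t). En substituant t = log(2): x(log(2)) = 14.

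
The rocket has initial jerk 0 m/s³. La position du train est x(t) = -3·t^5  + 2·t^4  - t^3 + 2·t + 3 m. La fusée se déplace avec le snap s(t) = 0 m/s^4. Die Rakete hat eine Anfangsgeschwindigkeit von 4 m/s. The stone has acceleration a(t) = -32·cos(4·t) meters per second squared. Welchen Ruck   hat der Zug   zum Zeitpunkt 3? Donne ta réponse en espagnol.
Para resolver esto, necesitamos tomar 3 derivadas de nuestra ecuación de la posición x(t) = -3·t^5 + 2·t^4 - t^3 + 2·t + 3. La derivada de la posición da la velocidad: v(t) = -15·t^4 + 8·t^3 - 3·t^2 + 2. La derivada de la velocidad da la aceleración: a(t) = -60·t^3 + 24·t^2 - 6·t. Derivando la aceleración, obtenemos la sacudida: j(t) = -180·t^2 + 48·t - 6. De la ecuación de la sacudida j(t) = -180·t^2 + 48·t - 6, sustituimos t = 3 para obtener j = -1482.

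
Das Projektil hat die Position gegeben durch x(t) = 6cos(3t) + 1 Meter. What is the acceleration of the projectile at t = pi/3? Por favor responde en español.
Partiendo de la posición x(t) = 6·cos(3·t) + 1, tomamos 2 derivadas. La derivada de la posición da la velocidad: v(t) = -18·sin(3·t). Derivando la velocidad, obtenemos la aceleración: a(t) = -54·cos(3·t). De la ecuación de la aceleración a(t) = -54·cos(3·t), sustituimos t = pi/3 para obtener a = 54.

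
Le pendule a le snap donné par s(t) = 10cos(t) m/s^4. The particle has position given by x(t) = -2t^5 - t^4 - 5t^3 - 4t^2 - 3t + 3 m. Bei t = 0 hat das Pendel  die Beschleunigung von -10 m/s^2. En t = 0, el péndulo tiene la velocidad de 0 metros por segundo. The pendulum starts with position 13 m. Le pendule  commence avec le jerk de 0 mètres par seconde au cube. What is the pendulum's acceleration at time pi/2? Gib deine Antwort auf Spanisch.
Necesitamos integrar nuestra ecuación del snap s(t) = 10·cos(t) 2 veces. Tomando ∫s(t)dt y aplicando j(0) = 0, encontramos j(t) = 10·sin(t). La antiderivada de la sacudida es la aceleración. Usando a(0) = -10, obtenemos a(t) = -10·cos(t). De la ecuación de la aceleración a(t) = -10·cos(t), sustituimos t = pi/2 para obtener a = 0.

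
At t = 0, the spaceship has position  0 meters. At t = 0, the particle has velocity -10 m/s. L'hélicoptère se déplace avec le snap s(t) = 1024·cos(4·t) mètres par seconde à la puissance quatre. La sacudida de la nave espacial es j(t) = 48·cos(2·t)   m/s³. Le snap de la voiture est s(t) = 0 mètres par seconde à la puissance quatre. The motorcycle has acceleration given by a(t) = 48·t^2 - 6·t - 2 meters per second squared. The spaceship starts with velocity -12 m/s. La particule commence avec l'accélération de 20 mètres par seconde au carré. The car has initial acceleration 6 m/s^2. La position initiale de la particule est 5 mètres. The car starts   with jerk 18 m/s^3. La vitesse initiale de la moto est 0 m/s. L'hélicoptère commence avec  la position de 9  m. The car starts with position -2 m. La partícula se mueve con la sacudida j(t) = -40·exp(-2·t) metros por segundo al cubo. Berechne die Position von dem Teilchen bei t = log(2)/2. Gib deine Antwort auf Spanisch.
Necesitamos integrar nuestra ecuación de la sacudida j(t) = -40·exp(-2·t) 3 veces. La integral de la sacudida, con a(0) = 20, da la aceleración: a(t) = 20·exp(-2·t). Tomando ∫a(t)dt y aplicando v(0) = -10, encontramos v(t) = -10·exp(-2·t). Integrando la velocidad y usando la condición inicial x(0) = 5, obtenemos x(t) = 5·exp(-2·t). De la ecuación de la posición x(t) = 5·exp(-2·t), sustituimos t = log(2)/2 para obtener x = 5/2.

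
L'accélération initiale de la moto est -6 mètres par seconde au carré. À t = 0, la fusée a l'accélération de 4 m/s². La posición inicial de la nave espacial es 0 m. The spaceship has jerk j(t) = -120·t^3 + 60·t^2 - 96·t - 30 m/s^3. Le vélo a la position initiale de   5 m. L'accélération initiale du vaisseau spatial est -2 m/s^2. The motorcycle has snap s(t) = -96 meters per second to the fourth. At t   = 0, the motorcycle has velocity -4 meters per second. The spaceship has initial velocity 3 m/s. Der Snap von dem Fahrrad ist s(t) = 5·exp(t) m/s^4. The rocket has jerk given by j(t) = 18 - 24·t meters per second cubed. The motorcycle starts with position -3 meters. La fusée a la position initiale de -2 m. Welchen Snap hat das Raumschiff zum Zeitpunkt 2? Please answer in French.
En partant du jerk j(t) = -120·t^3 + 60·t^2 - 96·t - 30, nous prenons 1 dérivée. En dérivant le jerk, nous obtenons le snap: s(t) = -360·t^2 + 120·t - 96. De l'équation du snap s(t) = -360·t^2 + 120·t - 96, nous substituons t = 2 pour obtenir s = -1296.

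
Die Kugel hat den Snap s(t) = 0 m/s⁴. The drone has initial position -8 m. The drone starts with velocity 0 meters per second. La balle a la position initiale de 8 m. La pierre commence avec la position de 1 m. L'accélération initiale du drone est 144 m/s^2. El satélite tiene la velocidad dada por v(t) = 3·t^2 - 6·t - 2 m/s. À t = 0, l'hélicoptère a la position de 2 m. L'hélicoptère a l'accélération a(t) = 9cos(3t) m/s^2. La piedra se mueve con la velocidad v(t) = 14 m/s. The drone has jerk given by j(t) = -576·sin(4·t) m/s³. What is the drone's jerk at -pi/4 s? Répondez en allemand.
Aus der Gleichung für den Ruck j(t) = -576·sin(4·t), setzen wir t = -pi/4 ein und erhalten j = 0.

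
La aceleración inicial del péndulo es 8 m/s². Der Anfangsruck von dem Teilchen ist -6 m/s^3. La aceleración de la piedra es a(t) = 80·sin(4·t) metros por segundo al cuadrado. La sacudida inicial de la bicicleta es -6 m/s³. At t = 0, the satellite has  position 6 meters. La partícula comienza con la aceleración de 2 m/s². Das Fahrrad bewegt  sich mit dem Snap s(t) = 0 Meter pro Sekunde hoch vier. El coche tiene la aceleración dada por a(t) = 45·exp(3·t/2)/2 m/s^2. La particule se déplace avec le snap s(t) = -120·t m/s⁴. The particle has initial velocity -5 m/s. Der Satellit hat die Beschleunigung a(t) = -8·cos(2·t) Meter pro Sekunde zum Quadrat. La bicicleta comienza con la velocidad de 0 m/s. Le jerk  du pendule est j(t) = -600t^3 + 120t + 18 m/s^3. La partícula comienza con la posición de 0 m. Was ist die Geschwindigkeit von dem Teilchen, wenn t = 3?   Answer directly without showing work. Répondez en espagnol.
v(3) = -431.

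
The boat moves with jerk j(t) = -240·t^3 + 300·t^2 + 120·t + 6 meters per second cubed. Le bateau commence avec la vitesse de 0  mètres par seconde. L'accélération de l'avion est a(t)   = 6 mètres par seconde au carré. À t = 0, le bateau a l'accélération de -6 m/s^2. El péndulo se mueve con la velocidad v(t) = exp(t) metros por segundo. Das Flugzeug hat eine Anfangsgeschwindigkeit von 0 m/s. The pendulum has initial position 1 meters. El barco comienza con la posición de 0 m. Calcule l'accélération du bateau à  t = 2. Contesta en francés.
Nous devons trouver la primitive de notre équation du jerk j(t) = -240·t^3 + 300·t^2 + 120·t + 6 1 fois. En prenant ∫j(t)dt et en appliquant a(0) = -6, nous trouvons a(t) = -60·t^4 + 100·t^3 + 60·t^2 + 6·t - 6. En utilisant a(t) = -60·t^4 + 100·t^3 + 60·t^2 + 6·t - 6 et en substituant t = 2, nous trouvons a = 86.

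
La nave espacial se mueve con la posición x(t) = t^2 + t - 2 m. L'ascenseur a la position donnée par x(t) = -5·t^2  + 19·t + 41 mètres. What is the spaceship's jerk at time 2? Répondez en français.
En partant de la position x(t) = t^2 + t - 2, nous prenons 3 dérivées. La dérivée de la position donne la vitesse: v(t) = 2·t + 1. La dérivée de la vitesse donne l'accélération: a(t) = 2. La dérivée de l'accélération donne le jerk: j(t) = 0. De l'équation du jerk j(t) = 0, nous substituons t = 2 pour obtenir j = 0.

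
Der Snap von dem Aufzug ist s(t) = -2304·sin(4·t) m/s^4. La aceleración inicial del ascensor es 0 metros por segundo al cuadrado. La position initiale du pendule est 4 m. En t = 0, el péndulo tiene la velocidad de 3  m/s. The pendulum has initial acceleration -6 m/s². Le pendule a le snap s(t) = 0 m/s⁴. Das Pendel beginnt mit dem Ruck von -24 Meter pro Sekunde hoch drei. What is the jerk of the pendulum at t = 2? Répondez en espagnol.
Para resolver esto, necesitamos tomar 1 integral de nuestra ecuación del snap s(t) = 0. Tomando ∫s(t)dt y aplicando j(0) = -24, encontramos j(t) = -24. Usando j(t) = -24 y sustituyendo t = 2, encontramos j = -24.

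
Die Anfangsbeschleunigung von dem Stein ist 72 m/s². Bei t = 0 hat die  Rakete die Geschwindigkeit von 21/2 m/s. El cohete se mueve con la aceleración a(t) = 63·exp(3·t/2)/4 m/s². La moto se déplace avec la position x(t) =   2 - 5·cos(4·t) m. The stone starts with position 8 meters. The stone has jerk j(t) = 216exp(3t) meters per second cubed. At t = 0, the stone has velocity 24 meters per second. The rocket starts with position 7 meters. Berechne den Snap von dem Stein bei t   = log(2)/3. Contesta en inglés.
To solve this, we need to take 1 derivative of our jerk equation j(t) = 216·exp(3·t). The derivative of jerk gives snap: s(t) = 648·exp(3·t). From the given snap equation s(t) = 648·exp(3·t), we substitute t = log(2)/3 to get s = 1296.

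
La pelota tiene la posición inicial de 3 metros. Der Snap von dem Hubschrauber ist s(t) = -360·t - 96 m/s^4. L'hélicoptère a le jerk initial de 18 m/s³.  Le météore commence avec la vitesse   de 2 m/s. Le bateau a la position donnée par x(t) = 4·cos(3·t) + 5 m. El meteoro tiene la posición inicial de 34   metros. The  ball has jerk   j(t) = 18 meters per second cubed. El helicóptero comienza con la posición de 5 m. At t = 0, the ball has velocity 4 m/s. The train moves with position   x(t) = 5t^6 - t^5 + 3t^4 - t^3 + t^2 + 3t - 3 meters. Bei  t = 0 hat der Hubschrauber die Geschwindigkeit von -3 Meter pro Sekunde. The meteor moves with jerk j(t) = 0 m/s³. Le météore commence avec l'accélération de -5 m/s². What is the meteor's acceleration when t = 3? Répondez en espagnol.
Partiendo de la sacudida j(t) = 0, tomamos 1 antiderivada. La antiderivada de la sacudida, con a(0) = -5, da la aceleración: a(t) = -5. Usando a(t) = -5 y sustituyendo t = 3, encontramos a = -5.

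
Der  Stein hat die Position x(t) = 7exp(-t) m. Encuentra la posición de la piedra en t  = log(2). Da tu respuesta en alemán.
Mit x(t) = 7·exp(-t) und Einsetzen von t = log(2), finden wir x = 7/2.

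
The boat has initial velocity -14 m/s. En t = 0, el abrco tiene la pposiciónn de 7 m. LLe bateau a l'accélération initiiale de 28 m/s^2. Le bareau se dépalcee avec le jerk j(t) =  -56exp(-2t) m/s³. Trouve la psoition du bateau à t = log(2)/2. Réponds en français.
Nous devons trouver l'intégrale de notre équation du jerk j(t) = -56·exp(-2·t) 3 fois. La primitive du jerk, avec a(0) = 28, donne l'accélération: a(t) = 28·exp(-2·t). L'intégrale de l'accélération, avec v(0) = -14, donne la vitesse: v(t) = -14·exp(-2·t). En intégrant la vitesse et en utilisant la condition initiale x(0) = 7, nous obtenons x(t) = 7·exp(-2·t). En utilisant x(t) = 7·exp(-2·t) et en substituant t = log(2)/2, nous trouvons x = 7/2.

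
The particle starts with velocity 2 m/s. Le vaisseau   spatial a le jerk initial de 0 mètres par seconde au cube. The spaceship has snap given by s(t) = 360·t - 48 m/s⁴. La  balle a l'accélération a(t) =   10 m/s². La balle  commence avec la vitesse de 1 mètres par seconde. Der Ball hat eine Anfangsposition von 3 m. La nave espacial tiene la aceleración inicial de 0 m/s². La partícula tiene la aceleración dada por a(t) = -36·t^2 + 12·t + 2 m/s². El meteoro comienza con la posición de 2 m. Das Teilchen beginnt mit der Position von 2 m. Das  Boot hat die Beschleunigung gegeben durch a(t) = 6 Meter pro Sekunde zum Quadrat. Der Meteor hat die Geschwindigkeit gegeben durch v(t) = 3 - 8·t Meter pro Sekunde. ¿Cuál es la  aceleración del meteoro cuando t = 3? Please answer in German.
Ausgehend von der Geschwindigkeit v(t) = 3 - 8·t, nehmen wir 1 Ableitung. Durch Ableiten von der Geschwindigkeit erhalten wir die Beschleunigung: a(t) = -8. Mit a(t) = -8 und Einsetzen von t = 3, finden wir a = -8.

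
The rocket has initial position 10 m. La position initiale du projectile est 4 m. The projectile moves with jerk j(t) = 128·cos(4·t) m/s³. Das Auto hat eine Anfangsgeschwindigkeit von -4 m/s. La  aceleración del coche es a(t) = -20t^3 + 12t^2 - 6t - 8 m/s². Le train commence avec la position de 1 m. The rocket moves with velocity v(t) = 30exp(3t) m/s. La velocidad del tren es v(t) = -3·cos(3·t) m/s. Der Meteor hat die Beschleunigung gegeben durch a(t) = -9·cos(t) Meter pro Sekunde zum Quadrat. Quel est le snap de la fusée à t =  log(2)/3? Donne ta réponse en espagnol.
Partiendo de la velocidad v(t) = 30·exp(3·t), tomamos 3 derivadas. La derivada de la velocidad da la aceleración: a(t) = 90·exp(3·t). Derivando la aceleración, obtenemos la sacudida: j(t) = 270·exp(3·t). Tomando d/dt de j(t), encontramos s(t) = 810·exp(3·t). Tenemos el snap s(t) = 810·exp(3·t). Sustituyendo t = log(2)/3: s(log(2)/3) = 1620.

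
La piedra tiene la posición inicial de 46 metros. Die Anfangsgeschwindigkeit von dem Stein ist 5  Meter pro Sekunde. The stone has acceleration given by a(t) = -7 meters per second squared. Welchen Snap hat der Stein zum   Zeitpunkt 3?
Wir müssen unsere Gleichung für die Beschleunigung a(t) = -7 2-mal ableiten. Die Ableitung von der Beschleunigung ergibt den Ruck: j(t) = 0. Durch Ableiten von dem Ruck erhalten wir den Snap: s(t) = 0. Aus der Gleichung für den Snap s(t) = 0, setzen wir t = 3 ein und erhalten s = 0.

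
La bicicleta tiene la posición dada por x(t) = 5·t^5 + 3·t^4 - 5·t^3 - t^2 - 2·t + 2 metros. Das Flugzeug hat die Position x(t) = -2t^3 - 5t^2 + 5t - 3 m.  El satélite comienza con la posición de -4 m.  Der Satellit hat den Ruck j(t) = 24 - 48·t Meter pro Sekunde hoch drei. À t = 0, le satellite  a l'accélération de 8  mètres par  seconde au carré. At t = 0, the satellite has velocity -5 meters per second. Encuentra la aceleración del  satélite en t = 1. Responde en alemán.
Ausgehend von dem Ruck j(t) = 24 - 48·t, nehmen wir 1 Stammfunktion. Mit ∫j(t)dt und Anwendung von a(0) = 8, finden wir a(t) = -24·t^2 + 24·t + 8. Aus der Gleichung für die Beschleunigung a(t) = -24·t^2 + 24·t + 8, setzen wir t = 1 ein und erhalten a = 8.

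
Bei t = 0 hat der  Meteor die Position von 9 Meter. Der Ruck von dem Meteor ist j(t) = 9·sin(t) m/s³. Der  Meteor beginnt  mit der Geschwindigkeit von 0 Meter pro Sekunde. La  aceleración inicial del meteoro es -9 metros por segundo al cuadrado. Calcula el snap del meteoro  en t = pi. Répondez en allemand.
Wir müssen unsere Gleichung für den Ruck j(t) = 9·sin(t) 1-mal ableiten. Mit d/dt von j(t) finden wir s(t) = 9·cos(t). Aus der Gleichung für den Snap s(t) = 9·cos(t), setzen wir t = pi ein und erhalten s = -9.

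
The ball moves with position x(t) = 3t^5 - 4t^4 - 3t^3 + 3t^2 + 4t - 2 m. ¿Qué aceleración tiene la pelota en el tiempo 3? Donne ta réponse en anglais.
Starting from position x(t) = 3·t^5 - 4·t^4 - 3·t^3 + 3·t^2 + 4·t - 2, we take 2 derivatives. Taking d/dt of x(t), we find v(t) = 15·t^4 - 16·t^3 - 9·t^2 + 6·t + 4. Differentiating velocity, we get acceleration: a(t) = 60·t^3 - 48·t^2 - 18·t + 6. We have acceleration a(t) = 60·t^3 - 48·t^2 - 18·t + 6. Substituting t = 3: a(3) = 1140.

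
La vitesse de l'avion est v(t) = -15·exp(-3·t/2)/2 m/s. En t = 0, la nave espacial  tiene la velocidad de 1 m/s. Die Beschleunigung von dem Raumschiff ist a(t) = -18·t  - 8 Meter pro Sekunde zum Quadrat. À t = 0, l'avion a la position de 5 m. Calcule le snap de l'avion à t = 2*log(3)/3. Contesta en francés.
En partant de la vitesse v(t) = -15·exp(-3·t/2)/2, nous prenons 3 dérivées. En prenant d/dt de v(t), nous trouvons a(t) = 45·exp(-3·t/2)/4. En prenant d/dt de a(t), nous trouvons j(t) = -135·exp(-3·t/2)/8. La dérivée du jerk donne le snap: s(t) = 405·exp(-3·t/2)/16. En utilisant s(t) = 405·exp(-3·t/2)/16 et en substituant t = 2*log(3)/3, nous trouvons s = 135/16.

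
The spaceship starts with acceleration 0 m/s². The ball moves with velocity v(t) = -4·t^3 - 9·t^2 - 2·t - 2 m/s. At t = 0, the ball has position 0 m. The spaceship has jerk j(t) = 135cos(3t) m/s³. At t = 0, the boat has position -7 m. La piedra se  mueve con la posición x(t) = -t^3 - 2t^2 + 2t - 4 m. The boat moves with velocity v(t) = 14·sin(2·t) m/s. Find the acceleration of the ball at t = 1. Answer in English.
We must differentiate our velocity equation v(t) = -4·t^3 - 9·t^2 - 2·t - 2 1 time. Taking d/dt of v(t), we find a(t) = -12·t^2 - 18·t - 2. Using a(t) = -12·t^2 - 18·t - 2 and substituting t = 1, we find a = -32.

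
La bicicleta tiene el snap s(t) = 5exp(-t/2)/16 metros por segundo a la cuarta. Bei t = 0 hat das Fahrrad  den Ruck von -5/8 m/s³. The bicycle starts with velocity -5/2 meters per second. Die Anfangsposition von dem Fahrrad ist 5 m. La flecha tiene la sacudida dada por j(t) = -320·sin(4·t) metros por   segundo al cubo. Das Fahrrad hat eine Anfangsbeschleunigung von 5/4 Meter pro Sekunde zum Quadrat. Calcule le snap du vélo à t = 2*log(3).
De l'équation du snap s(t) = 5·exp(-t/2)/16, nous substituons t = 2*log(3) pour obtenir s = 5/48.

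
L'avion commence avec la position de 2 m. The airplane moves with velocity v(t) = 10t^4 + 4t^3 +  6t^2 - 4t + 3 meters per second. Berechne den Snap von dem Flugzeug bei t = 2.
Ausgehend von der Geschwindigkeit v(t) = 10·t^4 + 4·t^3 + 6·t^2 - 4·t + 3, nehmen wir 3 Ableitungen. Durch Ableiten von der Geschwindigkeit erhalten wir die Beschleunigung: a(t) = 40·t^3 + 12·t^2 + 12·t - 4. Die Ableitung von der Beschleunigung ergibt den Ruck: j(t) = 120·t^2 + 24·t + 12. Durch Ableiten von dem Ruck erhalten wir den Snap: s(t) = 240·t + 24. Aus der Gleichung für den Snap s(t) = 240·t + 24, setzen wir t = 2 ein und erhalten s = 504.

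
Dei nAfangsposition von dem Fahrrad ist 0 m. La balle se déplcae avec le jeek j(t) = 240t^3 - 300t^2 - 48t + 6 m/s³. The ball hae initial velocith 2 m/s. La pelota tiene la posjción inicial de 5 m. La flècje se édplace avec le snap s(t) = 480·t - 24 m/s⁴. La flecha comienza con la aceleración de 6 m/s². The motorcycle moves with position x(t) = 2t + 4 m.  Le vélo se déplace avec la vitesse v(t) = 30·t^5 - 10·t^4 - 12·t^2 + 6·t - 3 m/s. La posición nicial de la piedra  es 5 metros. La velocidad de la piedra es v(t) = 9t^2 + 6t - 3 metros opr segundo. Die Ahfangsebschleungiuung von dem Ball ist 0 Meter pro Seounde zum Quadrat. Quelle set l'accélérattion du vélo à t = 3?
Nous devons dériver notre équation de la vitesse v(t) = 30·t^5 - 10·t^4 - 12·t^2 + 6·t - 3 1 fois. En prenant d/dt de v(t), nous trouvons a(t) = 150·t^4 - 40·t^3 - 24·t + 6. En utilisant a(t) = 150·t^4 - 40·t^3 - 24·t + 6 et en substituant t = 3, nous trouvons a = 11004.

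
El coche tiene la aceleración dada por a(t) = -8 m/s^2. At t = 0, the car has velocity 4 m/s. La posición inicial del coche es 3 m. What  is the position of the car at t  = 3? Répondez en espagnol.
Necesitamos integrar nuestra ecuación de la aceleración a(t) = -8 2 veces. Integrando la aceleración y usando la condición inicial v(0) = 4, obtenemos v(t) = 4 - 8·t. La integral de la velocidad, con x(0) = 3, da la posición: x(t) = -4·t^2 + 4·t + 3. De la ecuación de la posición x(t) = -4·t^2 + 4·t + 3, sustituimos t = 3 para obtener x = -21.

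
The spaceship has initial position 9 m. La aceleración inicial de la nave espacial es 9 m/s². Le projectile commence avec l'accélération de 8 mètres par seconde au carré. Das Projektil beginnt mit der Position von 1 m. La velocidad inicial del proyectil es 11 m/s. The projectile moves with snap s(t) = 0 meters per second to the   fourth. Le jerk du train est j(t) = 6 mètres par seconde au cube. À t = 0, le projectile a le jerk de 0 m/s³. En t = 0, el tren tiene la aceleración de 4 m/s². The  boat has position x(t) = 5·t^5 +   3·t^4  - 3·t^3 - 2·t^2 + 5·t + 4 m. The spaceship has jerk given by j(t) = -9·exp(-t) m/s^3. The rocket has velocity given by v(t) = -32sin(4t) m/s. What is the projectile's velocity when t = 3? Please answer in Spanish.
Para resolver esto, necesitamos tomar 3 antiderivadas de nuestra ecuación del snap s(t) = 0. La integral del snap, con j(0) = 0, da la sacudida: j(t) = 0. Integrando la sacudida y usando la condición inicial a(0) = 8, obtenemos a(t) = 8. La antiderivada de la aceleración, con v(0) = 11, da la velocidad: v(t) = 8·t + 11. De la ecuación de la velocidad v(t) = 8·t + 11, sustituimos t = 3 para obtener v = 35.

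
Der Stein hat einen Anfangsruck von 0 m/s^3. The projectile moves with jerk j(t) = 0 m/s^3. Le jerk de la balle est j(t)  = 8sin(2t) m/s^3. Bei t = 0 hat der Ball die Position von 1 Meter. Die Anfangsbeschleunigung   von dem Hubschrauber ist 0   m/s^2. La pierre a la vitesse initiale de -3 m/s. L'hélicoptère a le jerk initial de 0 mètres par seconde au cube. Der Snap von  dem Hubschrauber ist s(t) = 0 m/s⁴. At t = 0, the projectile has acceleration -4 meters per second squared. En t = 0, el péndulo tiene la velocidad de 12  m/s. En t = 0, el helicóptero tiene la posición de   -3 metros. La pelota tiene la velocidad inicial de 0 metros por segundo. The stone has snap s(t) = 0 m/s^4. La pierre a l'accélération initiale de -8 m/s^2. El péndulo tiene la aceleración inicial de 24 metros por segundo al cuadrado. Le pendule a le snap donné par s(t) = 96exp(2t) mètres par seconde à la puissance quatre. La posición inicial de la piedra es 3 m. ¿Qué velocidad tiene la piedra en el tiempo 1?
Para resolver esto, necesitamos tomar 3 integrales de nuestra ecuación del snap s(t) = 0. La antiderivada del snap, con j(0) = 0, da la sacudida: j(t) = 0. La antiderivada de la sacudida, con a(0) = -8, da la aceleración: a(t) = -8. Integrando la aceleración y usando la condición inicial v(0) = -3, obtenemos v(t) = -8·t - 3. Usando v(t) = -8·t - 3 y sustituyendo t = 1, encontramos v = -11.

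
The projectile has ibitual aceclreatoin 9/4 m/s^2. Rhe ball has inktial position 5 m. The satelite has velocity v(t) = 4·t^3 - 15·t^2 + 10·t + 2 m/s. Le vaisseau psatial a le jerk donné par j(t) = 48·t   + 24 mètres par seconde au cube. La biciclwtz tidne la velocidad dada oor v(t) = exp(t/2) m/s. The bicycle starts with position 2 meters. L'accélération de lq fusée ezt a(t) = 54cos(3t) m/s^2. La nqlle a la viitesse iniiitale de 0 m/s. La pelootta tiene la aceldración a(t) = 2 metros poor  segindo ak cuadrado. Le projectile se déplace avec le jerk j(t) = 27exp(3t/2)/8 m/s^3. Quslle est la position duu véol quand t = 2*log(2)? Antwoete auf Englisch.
We need to integrate our velocity equation v(t) = exp(t/2) 1 time. The antiderivative of velocity, with x(0) = 2, gives position: x(t) = 2·exp(t/2). Using x(t) = 2·exp(t/2) and substituting t = 2*log(2), we find x = 4.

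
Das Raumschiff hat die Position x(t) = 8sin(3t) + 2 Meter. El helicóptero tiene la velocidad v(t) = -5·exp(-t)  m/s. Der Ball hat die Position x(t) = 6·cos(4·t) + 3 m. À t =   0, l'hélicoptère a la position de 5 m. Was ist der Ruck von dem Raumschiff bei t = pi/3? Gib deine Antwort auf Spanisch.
Para resolver esto, necesitamos tomar 3 derivadas de nuestra ecuación de la posición x(t) = 8·sin(3·t) + 2. La derivada de la posición da la velocidad: v(t) = 24·cos(3·t). Derivando la velocidad, obtenemos la aceleración: a(t) = -72·sin(3·t). La derivada de la aceleración da la sacudida: j(t) = -216·cos(3·t). Usando j(t) = -216·cos(3·t) y sustituyendo t = pi/3, encontramos j = 216.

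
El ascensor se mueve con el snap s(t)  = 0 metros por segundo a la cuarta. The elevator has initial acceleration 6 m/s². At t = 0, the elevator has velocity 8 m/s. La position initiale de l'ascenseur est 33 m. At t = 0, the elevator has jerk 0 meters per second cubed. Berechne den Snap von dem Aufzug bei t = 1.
Mit s(t) = 0 und Einsetzen von t = 1, finden wir s = 0.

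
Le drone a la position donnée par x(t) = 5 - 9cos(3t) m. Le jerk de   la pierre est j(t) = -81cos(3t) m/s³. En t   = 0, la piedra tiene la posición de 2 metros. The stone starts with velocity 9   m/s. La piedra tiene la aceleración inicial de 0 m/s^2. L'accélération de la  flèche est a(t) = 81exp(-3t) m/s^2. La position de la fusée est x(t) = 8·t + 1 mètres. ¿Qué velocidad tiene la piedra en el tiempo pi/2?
Partiendo de la sacudida j(t) = -81·cos(3·t), tomamos 2 antiderivadas. La integral de la sacudida es la aceleración. Usando a(0) = 0, obtenemos a(t) = -27·sin(3·t). La integral de la aceleración, con v(0) = 9, da la velocidad: v(t) = 9·cos(3·t). Tenemos la velocidad v(t) = 9·cos(3·t). Sustituyendo t = pi/2: v(pi/2) = 0.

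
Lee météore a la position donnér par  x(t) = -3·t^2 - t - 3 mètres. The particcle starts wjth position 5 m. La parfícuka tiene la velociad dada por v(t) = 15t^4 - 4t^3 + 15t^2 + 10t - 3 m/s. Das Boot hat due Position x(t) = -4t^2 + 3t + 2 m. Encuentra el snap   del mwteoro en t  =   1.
Partiendo de la posición x(t) = -3·t^2 - t - 3, tomamos 4 derivadas. Tomando d/dt de x(t), encontramos v(t) = -6·t - 1. La derivada de la velocidad da la aceleración: a(t) = -6. Tomando d/dt de a(t), encontramos j(t) = 0. Tomando d/dt de j(t), encontramos s(t) = 0. Usando s(t) = 0 y sustituyendo t = 1, encontramos s = 0.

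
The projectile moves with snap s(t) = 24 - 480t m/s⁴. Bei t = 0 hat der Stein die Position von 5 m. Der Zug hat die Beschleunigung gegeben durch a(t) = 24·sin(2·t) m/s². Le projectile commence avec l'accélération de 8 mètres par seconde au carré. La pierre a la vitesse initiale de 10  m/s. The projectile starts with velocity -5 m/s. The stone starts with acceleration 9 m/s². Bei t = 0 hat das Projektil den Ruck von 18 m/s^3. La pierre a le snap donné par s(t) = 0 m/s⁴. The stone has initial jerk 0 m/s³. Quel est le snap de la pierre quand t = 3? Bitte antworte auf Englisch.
From the given snap equation s(t) = 0, we substitute t = 3 to get s = 0.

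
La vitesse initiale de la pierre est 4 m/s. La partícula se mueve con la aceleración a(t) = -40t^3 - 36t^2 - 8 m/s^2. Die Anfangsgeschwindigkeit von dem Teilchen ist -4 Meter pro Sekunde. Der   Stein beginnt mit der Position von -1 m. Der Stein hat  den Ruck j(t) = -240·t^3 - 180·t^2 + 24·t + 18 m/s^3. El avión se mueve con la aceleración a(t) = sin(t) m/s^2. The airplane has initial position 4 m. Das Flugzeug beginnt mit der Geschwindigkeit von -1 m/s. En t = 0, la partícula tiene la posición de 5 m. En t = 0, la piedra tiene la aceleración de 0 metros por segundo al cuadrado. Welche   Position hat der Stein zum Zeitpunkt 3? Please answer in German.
Wir müssen das Integral unserer Gleichung für den Ruck j(t) = -240·t^3 - 180·t^2 + 24·t + 18 3-mal finden. Die Stammfunktion von dem Ruck, mit a(0) = 0, ergibt die Beschleunigung: a(t) = 6·t·(-10·t^3 - 10·t^2 + 2·t + 3). Die Stammfunktion von der Beschleunigung, mit v(0) = 4, ergibt die Geschwindigkeit: v(t) = -12·t^5 - 15·t^4 + 4·t^3 + 9·t^2 + 4. Durch Integration von der Geschwindigkeit und Verwendung der Anfangsbedingung x(0) = -1, erhalten wir x(t) = -2·t^6 - 3·t^5 + t^4 + 3·t^3 + 4·t - 1. Aus der Gleichung für die Position x(t) = -2·t^6 - 3·t^5 + t^4 + 3·t^3 + 4·t - 1, setzen wir t = 3 ein und erhalten x = -2014.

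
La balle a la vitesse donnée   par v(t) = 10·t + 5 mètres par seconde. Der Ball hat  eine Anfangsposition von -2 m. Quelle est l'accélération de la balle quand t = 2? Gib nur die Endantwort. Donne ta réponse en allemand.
Die Antwort ist 10.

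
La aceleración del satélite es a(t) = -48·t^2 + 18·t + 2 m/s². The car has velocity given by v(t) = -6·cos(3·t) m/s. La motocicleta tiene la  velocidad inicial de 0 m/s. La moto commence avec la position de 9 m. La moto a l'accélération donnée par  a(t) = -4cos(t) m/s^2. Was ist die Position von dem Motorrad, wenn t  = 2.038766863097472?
Um dies zu lösen, müssen wir 2 Stammfunktionen unserer Gleichung für die Beschleunigung a(t) = -4·cos(t) finden. Mit ∫a(t)dt und Anwendung von v(0) = 0, finden wir v(t) = -4·sin(t). Die Stammfunktion von der Geschwindigkeit, mit x(0) = 9, ergibt die Position: x(t) = 4·cos(t) + 5. Aus der Gleichung für die Position x(t) = 4·cos(t) + 5, setzen wir t = 2.038766863097472 ein und erhalten x = 3.19569620603905.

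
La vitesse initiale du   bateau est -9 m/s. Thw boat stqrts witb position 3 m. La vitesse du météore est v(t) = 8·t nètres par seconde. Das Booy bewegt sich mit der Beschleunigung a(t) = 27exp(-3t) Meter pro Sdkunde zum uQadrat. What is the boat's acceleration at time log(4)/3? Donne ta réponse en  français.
De l'équation de l'accélération a(t) = 27·exp(-3·t), nous substituons t = log(4)/3 pour obtenir a = 27/4.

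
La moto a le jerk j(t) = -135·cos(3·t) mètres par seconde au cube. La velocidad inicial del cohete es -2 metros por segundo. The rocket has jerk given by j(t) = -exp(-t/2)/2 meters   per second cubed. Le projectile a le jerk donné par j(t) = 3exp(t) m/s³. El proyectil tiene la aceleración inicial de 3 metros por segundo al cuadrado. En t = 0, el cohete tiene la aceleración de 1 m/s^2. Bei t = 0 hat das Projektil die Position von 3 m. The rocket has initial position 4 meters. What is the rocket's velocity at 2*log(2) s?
To solve this, we need to take 2 antiderivatives of our jerk equation j(t) = -exp(-t/2)/2. The integral of jerk is acceleration. Using a(0) = 1, we get a(t) = exp(-t/2). Taking ∫a(t)dt and applying v(0) = -2, we find v(t) = -2·exp(-t/2). We have velocity v(t) = -2·exp(-t/2). Substituting t = 2*log(2): v(2*log(2)) = -1.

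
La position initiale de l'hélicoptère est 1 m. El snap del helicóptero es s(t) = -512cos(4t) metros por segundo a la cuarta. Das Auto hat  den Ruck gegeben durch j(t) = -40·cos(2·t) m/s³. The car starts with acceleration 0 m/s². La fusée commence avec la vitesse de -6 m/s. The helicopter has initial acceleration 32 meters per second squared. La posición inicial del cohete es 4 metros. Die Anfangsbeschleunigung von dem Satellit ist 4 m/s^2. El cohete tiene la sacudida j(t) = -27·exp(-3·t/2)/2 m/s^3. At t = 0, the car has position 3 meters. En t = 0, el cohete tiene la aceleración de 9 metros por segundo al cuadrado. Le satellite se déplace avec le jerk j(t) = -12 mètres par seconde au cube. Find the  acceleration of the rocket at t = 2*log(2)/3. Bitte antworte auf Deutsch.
Wir müssen das Integral unserer Gleichung für den Ruck j(t) = -27·exp(-3·t/2)/2 1-mal finden. Die Stammfunktion von dem Ruck, mit a(0) = 9, ergibt die Beschleunigung: a(t) = 9·exp(-3·t/2). Aus der Gleichung für die Beschleunigung a(t) = 9·exp(-3·t/2), setzen wir t = 2*log(2)/3 ein und erhalten a = 9/2.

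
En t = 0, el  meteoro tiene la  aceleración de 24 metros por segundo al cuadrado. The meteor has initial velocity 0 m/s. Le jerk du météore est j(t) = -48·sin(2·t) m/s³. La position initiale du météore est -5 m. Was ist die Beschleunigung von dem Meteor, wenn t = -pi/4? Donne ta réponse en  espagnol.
Necesitamos integrar nuestra ecuación de la sacudida j(t) = -48·sin(2·t) 1 vez. Integrando la sacudida y usando la condición inicial a(0) = 24, obtenemos a(t) = 24·cos(2·t). Tenemos la aceleración a(t) = 24·cos(2·t). Sustituyendo t = -pi/4: a(-pi/4) = 0.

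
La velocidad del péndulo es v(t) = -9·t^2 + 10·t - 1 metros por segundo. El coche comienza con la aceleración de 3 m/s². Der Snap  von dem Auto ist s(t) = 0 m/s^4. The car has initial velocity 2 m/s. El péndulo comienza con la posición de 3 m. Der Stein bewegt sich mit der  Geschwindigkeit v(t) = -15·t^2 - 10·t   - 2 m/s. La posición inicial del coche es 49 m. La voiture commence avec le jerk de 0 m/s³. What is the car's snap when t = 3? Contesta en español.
Usando s(t) = 0 y sustituyendo t = 3, encontramos s = 0.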